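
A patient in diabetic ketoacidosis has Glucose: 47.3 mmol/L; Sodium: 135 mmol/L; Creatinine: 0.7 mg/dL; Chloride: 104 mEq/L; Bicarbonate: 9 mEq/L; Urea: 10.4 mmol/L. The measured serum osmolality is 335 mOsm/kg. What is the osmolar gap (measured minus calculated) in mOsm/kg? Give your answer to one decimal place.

7.3 mOsm/kg

Calculated osmolality = 2·Na + glucose + urea
= 2·135 + 47.3 + 10.4
= 270 + 47.30 + 10.40
= 327.7 mOsm/kg ≈ 327.7 mOsm/kg
Osmolar gap = measured − calculated = 335 − 327.7 = 7.3 mOsm/kg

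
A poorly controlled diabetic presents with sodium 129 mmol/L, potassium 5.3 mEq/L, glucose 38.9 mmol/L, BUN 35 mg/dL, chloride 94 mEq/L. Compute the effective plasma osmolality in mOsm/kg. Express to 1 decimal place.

Effective osmolality excludes urea (freely permeant across cell membranes):
2·Na + glucose
= 2·129 + 38.9
= 258 + 38.9
= 296.9 mOsm/kg

296.9 mOsm/kg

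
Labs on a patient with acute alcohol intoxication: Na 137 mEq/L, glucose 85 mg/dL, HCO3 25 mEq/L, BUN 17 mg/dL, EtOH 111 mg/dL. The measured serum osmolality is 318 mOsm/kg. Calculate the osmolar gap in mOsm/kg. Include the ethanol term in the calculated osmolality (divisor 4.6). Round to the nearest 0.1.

9.1 mOsm/kg

Calculated osmolality = 2·Na + glucose/18 + BUN/2.8 + ethanol/4.6
= 2·137 + 85/18 + 17/2.8 + 111/4.6
= 274 + 4.72 + 6.07 + 24.13
= 308.92 mOsm/kg ≈ 308.9 mOsm/kg
Osmolar gap = measured − calculated = 318 − 308.9 = 9.1 mOsm/kg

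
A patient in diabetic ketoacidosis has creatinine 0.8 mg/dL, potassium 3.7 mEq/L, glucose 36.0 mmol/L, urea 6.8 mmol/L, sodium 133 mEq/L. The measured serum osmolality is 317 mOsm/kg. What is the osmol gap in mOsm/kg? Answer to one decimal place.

Calculated osmolality = 2·Na + glucose + urea
= 2·133 + 36 + 6.8
= 266 + 36 + 6.80
= 308.8 mOsm/kg ≈ 308.8 mOsm/kg
Osmolar gap = measured − calculated = 317 − 308.8 = 8.2 mOsm/kg

8.2 mOsm/kg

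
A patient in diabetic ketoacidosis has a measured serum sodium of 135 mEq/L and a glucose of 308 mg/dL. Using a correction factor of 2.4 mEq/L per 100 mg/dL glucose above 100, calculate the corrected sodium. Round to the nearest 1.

Corrected Na = measured Na + 2.4 · (glucose − 100)/100
= 135 + 2.4 · (308 − 100)/100
= 135 + 5
= 140 mEq/L

140 mEq/L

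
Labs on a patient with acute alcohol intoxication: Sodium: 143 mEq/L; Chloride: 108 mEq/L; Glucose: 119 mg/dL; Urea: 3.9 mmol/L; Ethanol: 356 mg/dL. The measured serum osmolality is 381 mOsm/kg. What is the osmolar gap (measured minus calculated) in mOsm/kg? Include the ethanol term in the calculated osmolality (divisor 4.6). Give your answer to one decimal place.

7.1 mOsm/kg

Calculated osmolality = 2·Na + glucose/18 + urea + ethanol/4.6
= 2·143 + 119/18 + 3.9 + 356/4.6
= 286 + 6.61 + 3.90 + 77.39
= 373.9 mOsm/kg ≈ 373.9 mOsm/kg
Osmolar gap = measured − calculated = 381 − 373.9 = 7.1 mOsm/kg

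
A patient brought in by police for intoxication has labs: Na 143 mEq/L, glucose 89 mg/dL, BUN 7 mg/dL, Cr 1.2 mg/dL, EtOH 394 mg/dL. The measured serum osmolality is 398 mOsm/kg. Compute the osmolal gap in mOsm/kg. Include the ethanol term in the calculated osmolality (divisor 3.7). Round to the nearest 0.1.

-1.9 mOsm/kg

Calculated osmolality = 2·Na + glucose/18 + BUN/2.8 + ethanol/3.7
= 2·143 + 89/18 + 7/2.8 + 394/3.7
= 286 + 4.94 + 2.50 + 106.49
= 399.93 mOsm/kg ≈ 399.9 mOsm/kg
Osmolar gap = measured − calculated = 398 − 399.9 = -1.9 mOsm/kg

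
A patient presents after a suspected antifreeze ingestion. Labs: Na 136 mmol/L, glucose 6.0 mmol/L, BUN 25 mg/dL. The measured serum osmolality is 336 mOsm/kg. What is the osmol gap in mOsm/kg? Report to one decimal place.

49.1 mOsm/kg

Calculated osmolality = 2·Na + glucose + BUN/2.8
= 2·136 + 6 + 25/2.8
= 272 + 6 + 8.93
= 286.93 mOsm/kg ≈ 286.9 mOsm/kg
Osmolar gap = measured − calculated = 336 − 286.9 = 49.1 mOsm/kg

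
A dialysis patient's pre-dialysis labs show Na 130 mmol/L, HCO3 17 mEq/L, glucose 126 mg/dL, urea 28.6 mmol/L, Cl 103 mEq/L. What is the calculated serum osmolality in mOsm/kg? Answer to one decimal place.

Calculated osmolality = 2·Na + glucose/18 + urea
= 2·130 + 126/18 + 28.6
= 260 + 7 + 28.60
= 295.6 mOsm/kg

295.6 mOsm/kg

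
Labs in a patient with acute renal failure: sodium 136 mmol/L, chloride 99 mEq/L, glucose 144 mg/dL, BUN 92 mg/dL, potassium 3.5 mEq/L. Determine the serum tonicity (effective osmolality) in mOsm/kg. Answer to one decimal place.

280.0 mOsm/kg

Effective osmolality excludes urea (freely permeant across cell membranes):
2·Na + glucose/18
= 2·136 + 144/18
= 272 + 8
= 280 mOsm/kg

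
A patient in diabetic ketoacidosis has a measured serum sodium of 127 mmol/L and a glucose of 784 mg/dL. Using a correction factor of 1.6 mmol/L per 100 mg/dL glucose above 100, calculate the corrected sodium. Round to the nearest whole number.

Corrected Na = measured Na + 1.6 · (glucose − 100)/100
= 127 + 1.6 · (784 − 100)/100
= 127 + 10.9
= 137.9 mmol/L

138 mmol/L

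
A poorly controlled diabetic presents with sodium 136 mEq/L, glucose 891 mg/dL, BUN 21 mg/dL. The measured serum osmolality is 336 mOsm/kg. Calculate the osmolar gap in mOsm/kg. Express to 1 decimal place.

Calculated osmolality = 2·Na + glucose/18 + BUN/2.8
= 2·136 + 891/18 + 21/2.8
= 272 + 49.50 + 7.50
= 329 mOsm/kg ≈ 329.0 mOsm/kg
Osmolar gap = measured − calculated = 336 − 329.0 = 7.0 mOsm/kg

7.0 mOsm/kg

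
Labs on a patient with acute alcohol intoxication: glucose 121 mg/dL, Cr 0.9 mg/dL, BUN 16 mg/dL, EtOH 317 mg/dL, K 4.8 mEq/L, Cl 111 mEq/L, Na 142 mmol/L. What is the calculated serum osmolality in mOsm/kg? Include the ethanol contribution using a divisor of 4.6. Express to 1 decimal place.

Calculated osmolality = 2·Na + glucose/18 + BUN/2.8 + ethanol/4.6
= 2·142 + 121/18 + 16/2.8 + 317/4.6
= 284 + 6.72 + 5.71 + 68.91
= 365.34 mOsm/kg

365.3 mOsm/kg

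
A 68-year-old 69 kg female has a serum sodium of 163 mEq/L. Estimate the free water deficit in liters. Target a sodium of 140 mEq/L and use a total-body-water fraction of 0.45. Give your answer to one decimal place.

TBW = 0.45 · 69 = 31.05 L
Free water deficit = TBW · (Na/140 − 1)
= 31.05 · (163/140 − 1)
= 31.05 · 0.1643
= 5.1 L

5.1 L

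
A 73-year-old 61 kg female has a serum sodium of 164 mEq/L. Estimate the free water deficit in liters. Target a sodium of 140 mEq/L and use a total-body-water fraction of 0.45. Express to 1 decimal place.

TBW = 0.45 · 61 = 27.45 L
Free water deficit = TBW · (Na/140 − 1)
= 27.45 · (164/140 − 1)
= 27.45 · 0.1714
= 4.7 L

4.7 L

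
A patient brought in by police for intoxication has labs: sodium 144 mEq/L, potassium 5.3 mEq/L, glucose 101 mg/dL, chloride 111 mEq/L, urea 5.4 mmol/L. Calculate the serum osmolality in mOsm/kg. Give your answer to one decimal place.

299.0 mOsm/kg

Calculated osmolality = 2·Na + glucose/18 + urea
= 2·144 + 101/18 + 5.4
= 288 + 5.61 + 5.40
= 299.01 mOsm/kg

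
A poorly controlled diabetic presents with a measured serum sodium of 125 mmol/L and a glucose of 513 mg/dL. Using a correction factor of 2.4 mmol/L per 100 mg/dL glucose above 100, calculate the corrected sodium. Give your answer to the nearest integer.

Corrected Na = measured Na + 2.4 · (glucose − 100)/100
= 125 + 2.4 · (513 − 100)/100
= 125 + 9.9
= 134.9 mmol/L

135 mmol/L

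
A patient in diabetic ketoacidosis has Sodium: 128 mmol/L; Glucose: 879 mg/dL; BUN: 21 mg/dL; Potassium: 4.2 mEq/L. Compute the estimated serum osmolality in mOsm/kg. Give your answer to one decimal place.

312.3 mOsm/kg

Calculated osmolality = 2·Na + glucose/18 + BUN/2.8
= 2·128 + 879/18 + 21/2.8
= 256 + 48.83 + 7.50
= 312.33 mOsm/kg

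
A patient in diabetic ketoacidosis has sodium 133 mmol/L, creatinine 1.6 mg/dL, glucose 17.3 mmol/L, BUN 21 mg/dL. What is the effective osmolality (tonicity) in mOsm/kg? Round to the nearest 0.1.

283.3 mOsm/kg

Effective osmolality excludes urea (freely permeant across cell membranes):
2·Na + glucose
= 2·133 + 17.3
= 266 + 17.3
= 283.3 mOsm/kg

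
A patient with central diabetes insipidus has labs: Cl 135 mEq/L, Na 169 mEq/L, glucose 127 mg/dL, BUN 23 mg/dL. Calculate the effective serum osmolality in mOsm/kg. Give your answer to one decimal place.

Effective osmolality excludes urea (freely permeant across cell membranes):
2·Na + glucose/18
= 2·169 + 127/18
= 338 + 7.06
= 345.06 mOsm/kg

345.1 mOsm/kg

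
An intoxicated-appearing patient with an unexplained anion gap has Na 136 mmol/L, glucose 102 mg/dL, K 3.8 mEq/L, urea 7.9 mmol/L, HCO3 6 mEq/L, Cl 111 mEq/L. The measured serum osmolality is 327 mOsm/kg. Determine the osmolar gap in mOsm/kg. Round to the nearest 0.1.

41.4 mOsm/kg

Calculated osmolality = 2·Na + glucose/18 + urea
= 2·136 + 102/18 + 7.9
= 272 + 5.67 + 7.90
= 285.57 mOsm/kg ≈ 285.6 mOsm/kg
Osmolar gap = measured − calculated = 327 − 285.6 = 41.4 mOsm/kg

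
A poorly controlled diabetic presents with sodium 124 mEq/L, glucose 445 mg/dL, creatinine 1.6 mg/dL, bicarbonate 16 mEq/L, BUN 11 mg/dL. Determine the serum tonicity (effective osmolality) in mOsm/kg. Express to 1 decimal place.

Effective osmolality excludes urea (freely permeant across cell membranes):
2·Na + glucose/18
= 2·124 + 445/18
= 248 + 24.72
= 272.72 mOsm/kg

272.7 mOsm/kg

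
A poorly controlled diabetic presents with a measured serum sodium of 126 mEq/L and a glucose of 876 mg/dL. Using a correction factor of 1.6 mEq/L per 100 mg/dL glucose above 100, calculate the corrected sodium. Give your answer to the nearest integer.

138 mEq/L

Corrected Na = measured Na + 1.6 · (glucose − 100)/100
= 126 + 1.6 · (876 − 100)/100
= 126 + 12.4
= 138.4 mEq/L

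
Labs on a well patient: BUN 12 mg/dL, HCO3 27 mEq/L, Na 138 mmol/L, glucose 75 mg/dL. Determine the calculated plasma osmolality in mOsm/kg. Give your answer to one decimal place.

284.5 mOsm/kg

Calculated osmolality = 2·Na + glucose/18 + BUN/2.8
= 2·138 + 75/18 + 12/2.8
= 276 + 4.17 + 4.29
= 284.46 mOsm/kg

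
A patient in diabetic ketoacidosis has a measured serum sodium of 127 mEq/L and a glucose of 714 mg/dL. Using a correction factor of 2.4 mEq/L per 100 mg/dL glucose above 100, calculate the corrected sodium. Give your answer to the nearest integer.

Corrected Na = measured Na + 2.4 · (glucose − 100)/100
= 127 + 2.4 · (714 − 100)/100
= 127 + 14.7
= 141.7 mEq/L

142 mEq/L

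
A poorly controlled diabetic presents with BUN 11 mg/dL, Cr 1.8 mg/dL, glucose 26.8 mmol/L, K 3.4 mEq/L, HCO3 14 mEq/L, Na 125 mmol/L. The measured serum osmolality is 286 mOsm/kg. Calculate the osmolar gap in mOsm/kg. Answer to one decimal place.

Calculated osmolality = 2·Na + glucose + BUN/2.8
= 2·125 + 26.8 + 11/2.8
= 250 + 26.80 + 3.93
= 280.73 mOsm/kg ≈ 280.7 mOsm/kg
Osmolar gap = measured − calculated = 286 − 280.7 = 5.3 mOsm/kg

5.3 mOsm/kg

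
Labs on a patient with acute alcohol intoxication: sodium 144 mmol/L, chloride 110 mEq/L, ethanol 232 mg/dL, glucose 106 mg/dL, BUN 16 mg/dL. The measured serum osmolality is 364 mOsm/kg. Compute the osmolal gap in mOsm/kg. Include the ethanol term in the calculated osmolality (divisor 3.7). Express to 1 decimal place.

1.7 mOsm/kg

Calculated osmolality = 2·Na + glucose/18 + BUN/2.8 + ethanol/3.7
= 2·144 + 106/18 + 16/2.8 + 232/3.7
= 288 + 5.89 + 5.71 + 62.70
= 362.3 mOsm/kg ≈ 362.3 mOsm/kg
Osmolar gap = measured − calculated = 364 − 362.3 = 1.7 mOsm/kg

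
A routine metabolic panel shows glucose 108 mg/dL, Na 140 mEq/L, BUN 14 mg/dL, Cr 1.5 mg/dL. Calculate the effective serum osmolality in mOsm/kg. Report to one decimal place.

Effective osmolality excludes urea (freely permeant across cell membranes):
2·Na + glucose/18
= 2·140 + 108/18
= 280 + 6
= 286 mOsm/kg

286.0 mOsm/kg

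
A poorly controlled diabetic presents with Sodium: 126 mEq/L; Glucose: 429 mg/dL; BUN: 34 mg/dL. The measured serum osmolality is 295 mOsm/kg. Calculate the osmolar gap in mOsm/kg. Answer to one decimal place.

Calculated osmolality = 2·Na + glucose/18 + BUN/2.8
= 2·126 + 429/18 + 34/2.8
= 252 + 23.83 + 12.14
= 287.97 mOsm/kg ≈ 288.0 mOsm/kg
Osmolar gap = measured − calculated = 295 − 288.0 = 7.0 mOsm/kg

7.0 mOsm/kg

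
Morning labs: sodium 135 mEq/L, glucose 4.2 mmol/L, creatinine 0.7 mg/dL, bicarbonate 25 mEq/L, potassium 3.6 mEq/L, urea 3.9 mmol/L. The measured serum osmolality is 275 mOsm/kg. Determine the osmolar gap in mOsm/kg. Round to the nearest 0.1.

Calculated osmolality = 2·Na + glucose + urea
= 2·135 + 4.2 + 3.9
= 270 + 4.20 + 3.90
= 278.1 mOsm/kg ≈ 278.1 mOsm/kg
Osmolar gap = measured − calculated = 275 − 278.1 = -3.1 mOsm/kg

-3.1 mOsm/kg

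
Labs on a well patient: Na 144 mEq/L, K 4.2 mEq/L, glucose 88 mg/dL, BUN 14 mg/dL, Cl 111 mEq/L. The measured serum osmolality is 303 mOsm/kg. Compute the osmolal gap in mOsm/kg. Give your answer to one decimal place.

5.1 mOsm/kg

Calculated osmolality = 2·Na + glucose/18 + BUN/2.8
= 2·144 + 88/18 + 14/2.8
= 288 + 4.89 + 5
= 297.89 mOsm/kg ≈ 297.9 mOsm/kg
Osmolar gap = measured − calculated = 303 − 297.9 = 5.1 mOsm/kg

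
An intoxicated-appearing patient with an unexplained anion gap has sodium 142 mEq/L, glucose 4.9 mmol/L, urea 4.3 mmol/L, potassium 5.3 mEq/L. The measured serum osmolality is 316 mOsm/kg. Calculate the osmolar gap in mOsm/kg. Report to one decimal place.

22.8 mOsm/kg

Calculated osmolality = 2·Na + glucose + urea
= 2·142 + 4.9 + 4.3
= 284 + 4.90 + 4.30
= 293.2 mOsm/kg ≈ 293.2 mOsm/kg
Osmolar gap = measured − calculated = 316 − 293.2 = 22.8 mOsm/kg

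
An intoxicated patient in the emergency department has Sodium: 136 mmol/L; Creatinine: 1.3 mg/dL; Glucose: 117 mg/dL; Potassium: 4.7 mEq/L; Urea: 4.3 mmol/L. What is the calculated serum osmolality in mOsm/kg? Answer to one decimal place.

Calculated osmolality = 2·Na + glucose/18 + urea
= 2·136 + 117/18 + 4.3
= 272 + 6.50 + 4.30
= 282.8 mOsm/kg

282.8 mOsm/kg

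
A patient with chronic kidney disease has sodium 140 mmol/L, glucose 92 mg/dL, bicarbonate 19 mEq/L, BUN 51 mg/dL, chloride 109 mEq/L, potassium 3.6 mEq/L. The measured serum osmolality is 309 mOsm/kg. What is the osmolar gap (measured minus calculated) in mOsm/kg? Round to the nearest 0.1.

5.7 mOsm/kg

Calculated osmolality = 2·Na + glucose/18 + BUN/2.8
= 2·140 + 92/18 + 51/2.8
= 280 + 5.11 + 18.21
= 303.32 mOsm/kg ≈ 303.3 mOsm/kg
Osmolar gap = measured − calculated = 309 − 303.3 = 5.7 mOsm/kg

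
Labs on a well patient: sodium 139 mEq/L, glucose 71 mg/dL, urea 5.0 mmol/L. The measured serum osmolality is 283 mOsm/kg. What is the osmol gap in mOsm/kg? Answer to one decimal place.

Calculated osmolality = 2·Na + glucose/18 + urea
= 2·139 + 71/18 + 5
= 278 + 3.94 + 5
= 286.94 mOsm/kg ≈ 286.9 mOsm/kg
Osmolar gap = measured − calculated = 283 − 286.9 = -3.9 mOsm/kg

-3.9 mOsm/kg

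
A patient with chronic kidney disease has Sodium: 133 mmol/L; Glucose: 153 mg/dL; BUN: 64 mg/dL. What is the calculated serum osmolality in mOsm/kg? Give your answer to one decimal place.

Calculated osmolality = 2·Na + glucose/18 + BUN/2.8
= 2·133 + 153/18 + 64/2.8
= 266 + 8.50 + 22.86
= 297.36 mOsm/kg

297.4 mOsm/kg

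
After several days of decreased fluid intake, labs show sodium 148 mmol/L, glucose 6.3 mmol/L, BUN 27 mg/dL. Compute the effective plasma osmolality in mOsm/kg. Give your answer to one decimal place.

302.3 mOsm/kg

Effective osmolality excludes urea (freely permeant across cell membranes):
2·Na + glucose
= 2·148 + 6.3
= 296 + 6.3
= 302.3 mOsm/kg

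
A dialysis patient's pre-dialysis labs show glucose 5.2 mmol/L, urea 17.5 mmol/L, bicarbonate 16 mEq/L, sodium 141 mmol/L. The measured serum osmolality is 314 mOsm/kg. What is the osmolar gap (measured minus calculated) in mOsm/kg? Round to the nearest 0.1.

9.3 mOsm/kg

Calculated osmolality = 2·Na + glucose + urea
= 2·141 + 5.2 + 17.5
= 282 + 5.20 + 17.50
= 304.7 mOsm/kg ≈ 304.7 mOsm/kg
Osmolar gap = measured − calculated = 314 − 304.7 = 9.3 mOsm/kg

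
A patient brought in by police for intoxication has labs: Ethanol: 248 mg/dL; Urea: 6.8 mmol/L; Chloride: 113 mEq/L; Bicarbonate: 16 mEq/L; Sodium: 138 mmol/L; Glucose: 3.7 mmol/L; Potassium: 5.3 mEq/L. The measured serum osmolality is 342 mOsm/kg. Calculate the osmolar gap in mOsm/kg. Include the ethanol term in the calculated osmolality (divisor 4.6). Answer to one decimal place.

1.6 mOsm/kg

Calculated osmolality = 2·Na + glucose + urea + ethanol/4.6
= 2·138 + 3.7 + 6.8 + 248/4.6
= 276 + 3.70 + 6.80 + 53.91
= 340.41 mOsm/kg ≈ 340.4 mOsm/kg
Osmolar gap = measured − calculated = 342 − 340.4 = 1.6 mOsm/kg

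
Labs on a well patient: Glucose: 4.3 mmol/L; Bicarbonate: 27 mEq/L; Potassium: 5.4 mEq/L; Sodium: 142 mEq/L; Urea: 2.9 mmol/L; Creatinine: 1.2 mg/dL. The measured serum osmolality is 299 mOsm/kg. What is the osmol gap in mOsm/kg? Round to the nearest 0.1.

Calculated osmolality = 2·Na + glucose + urea
= 2·142 + 4.3 + 2.9
= 284 + 4.30 + 2.90
= 291.2 mOsm/kg ≈ 291.2 mOsm/kg
Osmolar gap = measured − calculated = 299 − 291.2 = 7.8 mOsm/kg

7.8 mOsm/kg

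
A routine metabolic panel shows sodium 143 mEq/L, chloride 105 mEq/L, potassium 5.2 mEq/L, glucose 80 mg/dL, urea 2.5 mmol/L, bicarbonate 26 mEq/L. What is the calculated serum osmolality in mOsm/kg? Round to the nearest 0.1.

Calculated osmolality = 2·Na + glucose/18 + urea
= 2·143 + 80/18 + 2.5
= 286 + 4.44 + 2.50
= 292.94 mOsm/kg

292.9 mOsm/kg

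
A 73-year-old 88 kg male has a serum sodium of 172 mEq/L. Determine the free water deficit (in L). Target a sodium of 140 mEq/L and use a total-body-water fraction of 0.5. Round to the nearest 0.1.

10.1 L

TBW = 0.5 · 88 = 44 L
Free water deficit = TBW · (Na/140 − 1)
= 44 · (172/140 − 1)
= 44 · 0.2286
= 10.06 L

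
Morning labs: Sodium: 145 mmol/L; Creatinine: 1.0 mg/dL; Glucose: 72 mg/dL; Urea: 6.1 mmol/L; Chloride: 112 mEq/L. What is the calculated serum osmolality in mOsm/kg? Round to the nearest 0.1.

300.1 mOsm/kg

Calculated osmolality = 2·Na + glucose/18 + urea
= 2·145 + 72/18 + 6.1
= 290 + 4 + 6.10
= 300.1 mOsm/kg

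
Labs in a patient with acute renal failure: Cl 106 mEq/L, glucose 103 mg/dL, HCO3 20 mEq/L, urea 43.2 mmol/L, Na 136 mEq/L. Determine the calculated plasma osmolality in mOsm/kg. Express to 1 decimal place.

320.9 mOsm/kg

Calculated osmolality = 2·Na + glucose/18 + urea
= 2·136 + 103/18 + 43.2
= 272 + 5.72 + 43.20
= 320.92 mOsm/kg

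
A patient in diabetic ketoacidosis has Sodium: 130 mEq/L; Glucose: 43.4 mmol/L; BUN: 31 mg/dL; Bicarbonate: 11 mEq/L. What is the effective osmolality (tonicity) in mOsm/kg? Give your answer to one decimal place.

303.4 mOsm/kg

Effective osmolality excludes urea (freely permeant across cell membranes):
2·Na + glucose
= 2·130 + 43.4
= 260 + 43.4
= 303.4 mOsm/kg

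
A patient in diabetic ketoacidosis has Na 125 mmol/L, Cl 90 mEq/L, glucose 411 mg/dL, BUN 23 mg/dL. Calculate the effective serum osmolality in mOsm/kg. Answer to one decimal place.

Effective osmolality excludes urea (freely permeant across cell membranes):
2·Na + glucose/18
= 2·125 + 411/18
= 250 + 22.83
= 272.83 mOsm/kg

272.8 mOsm/kg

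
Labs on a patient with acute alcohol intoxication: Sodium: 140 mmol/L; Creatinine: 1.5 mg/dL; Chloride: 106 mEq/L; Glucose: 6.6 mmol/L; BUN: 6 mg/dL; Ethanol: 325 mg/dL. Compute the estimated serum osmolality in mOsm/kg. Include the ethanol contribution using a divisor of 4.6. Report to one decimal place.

359.4 mOsm/kg

Calculated osmolality = 2·Na + glucose + BUN/2.8 + ethanol/4.6
= 2·140 + 6.6 + 6/2.8 + 325/4.6
= 280 + 6.60 + 2.14 + 70.65
= 359.39 mOsm/kg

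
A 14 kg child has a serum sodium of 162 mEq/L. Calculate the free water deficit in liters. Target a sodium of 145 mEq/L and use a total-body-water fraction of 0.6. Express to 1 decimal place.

TBW = 0.6 · 14 = 8.4 L
Free water deficit = TBW · (Na/145 − 1)
= 8.4 · (162/145 − 1)
= 8.4 · 0.1172
= 0.98 L

1.0 L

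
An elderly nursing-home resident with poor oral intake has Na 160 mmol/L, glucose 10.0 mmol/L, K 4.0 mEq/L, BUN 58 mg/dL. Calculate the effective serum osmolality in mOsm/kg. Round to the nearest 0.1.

Effective osmolality excludes urea (freely permeant across cell membranes):
2·Na + glucose
= 2·160 + 10
= 320 + 10
= 330 mOsm/kg

330.0 mOsm/kg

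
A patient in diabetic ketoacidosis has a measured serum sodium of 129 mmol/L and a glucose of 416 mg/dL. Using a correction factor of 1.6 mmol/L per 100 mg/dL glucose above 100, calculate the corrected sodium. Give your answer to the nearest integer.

134 mmol/L

Corrected Na = measured Na + 1.6 · (glucose − 100)/100
= 129 + 1.6 · (416 − 100)/100
= 129 + 5.1
= 134.1 mmol/L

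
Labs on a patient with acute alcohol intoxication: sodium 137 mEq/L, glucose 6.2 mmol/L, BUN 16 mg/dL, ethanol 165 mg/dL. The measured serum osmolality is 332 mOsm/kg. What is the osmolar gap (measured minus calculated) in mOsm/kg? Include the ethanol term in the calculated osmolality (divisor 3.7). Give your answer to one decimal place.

Calculated osmolality = 2·Na + glucose + BUN/2.8 + ethanol/3.7
= 2·137 + 6.2 + 16/2.8 + 165/3.7
= 274 + 6.20 + 5.71 + 44.59
= 330.5 mOsm/kg ≈ 330.5 mOsm/kg
Osmolar gap = measured − calculated = 332 − 330.5 = 1.5 mOsm/kg

1.5 mOsm/kg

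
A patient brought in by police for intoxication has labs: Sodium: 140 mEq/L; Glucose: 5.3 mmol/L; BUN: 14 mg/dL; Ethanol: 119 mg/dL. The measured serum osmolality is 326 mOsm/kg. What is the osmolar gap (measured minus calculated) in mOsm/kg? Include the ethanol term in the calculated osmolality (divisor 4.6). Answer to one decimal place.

9.8 mOsm/kg

Calculated osmolality = 2·Na + glucose + BUN/2.8 + ethanol/4.6
= 2·140 + 5.3 + 14/2.8 + 119/4.6
= 280 + 5.30 + 5 + 25.87
= 316.17 mOsm/kg ≈ 316.2 mOsm/kg
Osmolar gap = measured − calculated = 326 − 316.2 = 9.8 mOsm/kg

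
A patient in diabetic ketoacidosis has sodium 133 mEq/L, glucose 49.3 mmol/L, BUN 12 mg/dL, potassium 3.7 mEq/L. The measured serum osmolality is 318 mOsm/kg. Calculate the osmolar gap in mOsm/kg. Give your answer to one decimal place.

-1.6 mOsm/kg

Calculated osmolality = 2·Na + glucose + BUN/2.8
= 2·133 + 49.3 + 12/2.8
= 266 + 49.30 + 4.29
= 319.59 mOsm/kg ≈ 319.6 mOsm/kg
Osmolar gap = measured − calculated = 318 − 319.6 = -1.6 mOsm/kg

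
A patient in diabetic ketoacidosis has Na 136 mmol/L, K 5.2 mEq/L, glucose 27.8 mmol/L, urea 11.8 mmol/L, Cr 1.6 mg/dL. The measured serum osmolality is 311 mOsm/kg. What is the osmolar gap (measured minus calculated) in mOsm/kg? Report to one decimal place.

Calculated osmolality = 2·Na + glucose + urea
= 2·136 + 27.8 + 11.8
= 272 + 27.80 + 11.80
= 311.6 mOsm/kg ≈ 311.6 mOsm/kg
Osmolar gap = measured − calculated = 311 − 311.6 = -0.6 mOsm/kg

-0.6 mOsm/kg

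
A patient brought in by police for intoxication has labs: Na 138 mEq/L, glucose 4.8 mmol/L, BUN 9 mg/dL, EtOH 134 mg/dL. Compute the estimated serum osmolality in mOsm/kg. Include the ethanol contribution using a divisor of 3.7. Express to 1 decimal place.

Calculated osmolality = 2·Na + glucose + BUN/2.8 + ethanol/3.7
= 2·138 + 4.8 + 9/2.8 + 134/3.7
= 276 + 4.80 + 3.21 + 36.22
= 320.23 mOsm/kg

320.2 mOsm/kg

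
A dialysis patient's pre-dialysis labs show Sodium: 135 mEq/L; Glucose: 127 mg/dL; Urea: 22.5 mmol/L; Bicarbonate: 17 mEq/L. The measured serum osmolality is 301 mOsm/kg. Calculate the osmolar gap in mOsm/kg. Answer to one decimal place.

Calculated osmolality = 2·Na + glucose/18 + urea
= 2·135 + 127/18 + 22.5
= 270 + 7.06 + 22.50
= 299.56 mOsm/kg ≈ 299.6 mOsm/kg
Osmolar gap = measured − calculated = 301 − 299.6 = 1.4 mOsm/kg

1.4 mOsm/kg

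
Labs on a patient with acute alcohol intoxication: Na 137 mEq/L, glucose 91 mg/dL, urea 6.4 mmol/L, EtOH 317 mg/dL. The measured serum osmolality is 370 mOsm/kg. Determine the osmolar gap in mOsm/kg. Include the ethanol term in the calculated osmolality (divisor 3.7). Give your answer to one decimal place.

Calculated osmolality = 2·Na + glucose/18 + urea + ethanol/3.7
= 2·137 + 91/18 + 6.4 + 317/3.7
= 274 + 5.06 + 6.40 + 85.68
= 371.14 mOsm/kg ≈ 371.1 mOsm/kg
Osmolar gap = measured − calculated = 370 − 371.1 = -1.1 mOsm/kg

-1.1 mOsm/kg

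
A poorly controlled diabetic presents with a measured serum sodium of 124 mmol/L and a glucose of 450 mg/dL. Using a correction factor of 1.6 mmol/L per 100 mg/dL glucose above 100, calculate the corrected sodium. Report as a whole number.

130 mmol/L

Corrected Na = measured Na + 1.6 · (glucose − 100)/100
= 124 + 1.6 · (450 − 100)/100
= 124 + 5.6
= 129.6 mmol/L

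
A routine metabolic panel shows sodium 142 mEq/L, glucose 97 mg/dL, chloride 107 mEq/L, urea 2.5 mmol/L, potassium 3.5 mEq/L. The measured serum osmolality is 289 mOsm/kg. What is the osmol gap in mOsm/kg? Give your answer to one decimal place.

-2.9 mOsm/kg

Calculated osmolality = 2·Na + glucose/18 + urea
= 2·142 + 97/18 + 2.5
= 284 + 5.39 + 2.50
= 291.89 mOsm/kg ≈ 291.9 mOsm/kg
Osmolar gap = measured − calculated = 289 − 291.9 = -2.9 mOsm/kg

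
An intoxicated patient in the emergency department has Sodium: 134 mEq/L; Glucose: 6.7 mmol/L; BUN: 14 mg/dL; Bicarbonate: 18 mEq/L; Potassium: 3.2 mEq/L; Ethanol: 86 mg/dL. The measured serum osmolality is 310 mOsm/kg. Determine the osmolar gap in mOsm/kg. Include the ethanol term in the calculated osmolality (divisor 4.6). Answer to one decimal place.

Calculated osmolality = 2·Na + glucose + BUN/2.8 + ethanol/4.6
= 2·134 + 6.7 + 14/2.8 + 86/4.6
= 268 + 6.70 + 5 + 18.70
= 298.4 mOsm/kg ≈ 298.4 mOsm/kg
Osmolar gap = measured − calculated = 310 − 298.4 = 11.6 mOsm/kg

11.6 mOsm/kg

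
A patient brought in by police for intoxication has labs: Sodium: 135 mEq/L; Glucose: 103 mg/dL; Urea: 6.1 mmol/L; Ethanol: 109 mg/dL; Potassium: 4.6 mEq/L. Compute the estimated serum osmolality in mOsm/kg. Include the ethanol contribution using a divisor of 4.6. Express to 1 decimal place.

Calculated osmolality = 2·Na + glucose/18 + urea + ethanol/4.6
= 2·135 + 103/18 + 6.1 + 109/4.6
= 270 + 5.72 + 6.10 + 23.70
= 305.52 mOsm/kg

305.5 mOsm/kg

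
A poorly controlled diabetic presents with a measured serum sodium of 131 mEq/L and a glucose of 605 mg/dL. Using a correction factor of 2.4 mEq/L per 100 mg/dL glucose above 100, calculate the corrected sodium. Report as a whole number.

Corrected Na = measured Na + 2.4 · (glucose − 100)/100
= 131 + 2.4 · (605 − 100)/100
= 131 + 12.1
= 143.1 mEq/L

143 mEq/L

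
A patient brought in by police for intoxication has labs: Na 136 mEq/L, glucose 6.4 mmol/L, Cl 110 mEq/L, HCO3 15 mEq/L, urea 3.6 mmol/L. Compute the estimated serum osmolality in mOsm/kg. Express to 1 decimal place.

Calculated osmolality = 2·Na + glucose + urea
= 2·136 + 6.4 + 3.6
= 272 + 6.40 + 3.60
= 282 mOsm/kg

282.0 mOsm/kg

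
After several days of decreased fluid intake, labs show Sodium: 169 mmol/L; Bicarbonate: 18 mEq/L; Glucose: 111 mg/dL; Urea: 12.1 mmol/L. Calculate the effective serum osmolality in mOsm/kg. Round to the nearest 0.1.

Effective osmolality excludes urea (freely permeant across cell membranes):
2·Na + glucose/18
= 2·169 + 111/18
= 338 + 6.17
= 344.17 mOsm/kg

344.2 mOsm/kg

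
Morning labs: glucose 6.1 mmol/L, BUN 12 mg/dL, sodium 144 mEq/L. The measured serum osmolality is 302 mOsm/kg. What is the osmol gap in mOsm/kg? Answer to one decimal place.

Calculated osmolality = 2·Na + glucose + BUN/2.8
= 2·144 + 6.1 + 12/2.8
= 288 + 6.10 + 4.29
= 298.39 mOsm/kg ≈ 298.4 mOsm/kg
Osmolar gap = measured − calculated = 302 − 298.4 = 3.6 mOsm/kg

3.6 mOsm/kg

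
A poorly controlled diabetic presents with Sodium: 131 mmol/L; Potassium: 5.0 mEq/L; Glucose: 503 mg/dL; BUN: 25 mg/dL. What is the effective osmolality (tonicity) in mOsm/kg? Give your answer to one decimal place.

Effective osmolality excludes urea (freely permeant across cell membranes):
2·Na + glucose/18
= 2·131 + 503/18
= 262 + 27.94
= 289.94 mOsm/kg

289.9 mOsm/kg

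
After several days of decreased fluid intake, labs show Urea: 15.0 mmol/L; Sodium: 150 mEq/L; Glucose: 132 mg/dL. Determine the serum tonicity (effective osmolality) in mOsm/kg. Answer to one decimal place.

307.3 mOsm/kg

Effective osmolality excludes urea (freely permeant across cell membranes):
2·Na + glucose/18
= 2·150 + 132/18
= 300 + 7.33
= 307.33 mOsm/kg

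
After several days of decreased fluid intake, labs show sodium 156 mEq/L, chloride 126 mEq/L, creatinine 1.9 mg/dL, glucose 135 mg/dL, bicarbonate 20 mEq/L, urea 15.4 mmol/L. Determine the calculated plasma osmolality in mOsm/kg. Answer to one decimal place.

334.9 mOsm/kg

Calculated osmolality = 2·Na + glucose/18 + urea
= 2·156 + 135/18 + 15.4
= 312 + 7.50 + 15.40
= 334.9 mOsm/kg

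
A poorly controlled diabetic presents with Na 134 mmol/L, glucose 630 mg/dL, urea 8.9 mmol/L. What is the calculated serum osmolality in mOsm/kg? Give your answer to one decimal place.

Calculated osmolality = 2·Na + glucose/18 + urea
= 2·134 + 630/18 + 8.9
= 268 + 35 + 8.90
= 311.9 mOsm/kg

311.9 mOsm/kg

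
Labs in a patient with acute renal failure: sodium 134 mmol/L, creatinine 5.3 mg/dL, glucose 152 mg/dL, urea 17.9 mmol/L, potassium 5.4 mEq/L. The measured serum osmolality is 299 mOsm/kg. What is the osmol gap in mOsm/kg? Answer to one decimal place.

Calculated osmolality = 2·Na + glucose/18 + urea
= 2·134 + 152/18 + 17.9
= 268 + 8.44 + 17.90
= 294.34 mOsm/kg ≈ 294.3 mOsm/kg
Osmolar gap = measured − calculated = 299 − 294.3 = 4.7 mOsm/kg

4.7 mOsm/kg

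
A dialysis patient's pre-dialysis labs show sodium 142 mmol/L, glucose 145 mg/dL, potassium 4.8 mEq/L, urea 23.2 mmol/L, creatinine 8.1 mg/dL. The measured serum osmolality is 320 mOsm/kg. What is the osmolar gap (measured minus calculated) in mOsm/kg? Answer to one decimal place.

Calculated osmolality = 2·Na + glucose/18 + urea
= 2·142 + 145/18 + 23.2
= 284 + 8.06 + 23.20
= 315.26 mOsm/kg ≈ 315.3 mOsm/kg
Osmolar gap = measured − calculated = 320 − 315.3 = 4.7 mOsm/kg

4.7 mOsm/kg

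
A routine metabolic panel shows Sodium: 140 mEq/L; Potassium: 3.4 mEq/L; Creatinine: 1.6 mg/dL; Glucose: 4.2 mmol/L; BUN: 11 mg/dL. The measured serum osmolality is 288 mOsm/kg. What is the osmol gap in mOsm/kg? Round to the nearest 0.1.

Calculated osmolality = 2·Na + glucose + BUN/2.8
= 2·140 + 4.2 + 11/2.8
= 280 + 4.20 + 3.93
= 288.13 mOsm/kg ≈ 288.1 mOsm/kg
Osmolar gap = measured − calculated = 288 − 288.1 = -0.1 mOsm/kg

-0.1 mOsm/kg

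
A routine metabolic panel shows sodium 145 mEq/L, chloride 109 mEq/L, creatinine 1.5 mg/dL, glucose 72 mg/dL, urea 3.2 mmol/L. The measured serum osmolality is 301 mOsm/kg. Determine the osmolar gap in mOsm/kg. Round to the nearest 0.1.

Calculated osmolality = 2·Na + glucose/18 + urea
= 2·145 + 72/18 + 3.2
= 290 + 4 + 3.20
= 297.2 mOsm/kg ≈ 297.2 mOsm/kg
Osmolar gap = measured − calculated = 301 − 297.2 = 3.8 mOsm/kg

3.8 mOsm/kg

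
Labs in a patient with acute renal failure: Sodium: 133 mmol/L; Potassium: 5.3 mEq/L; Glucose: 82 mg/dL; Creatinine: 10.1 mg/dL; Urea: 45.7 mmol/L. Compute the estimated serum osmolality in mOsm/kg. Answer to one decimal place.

Calculated osmolality = 2·Na + glucose/18 + urea
= 2·133 + 82/18 + 45.7
= 266 + 4.56 + 45.70
= 316.26 mOsm/kg

316.3 mOsm/kg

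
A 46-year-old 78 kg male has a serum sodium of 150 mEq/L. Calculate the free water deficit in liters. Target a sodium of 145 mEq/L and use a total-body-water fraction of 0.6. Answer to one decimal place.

TBW = 0.6 · 78 = 46.8 L
Free water deficit = TBW · (Na/145 − 1)
= 46.8 · (150/145 − 1)
= 46.8 · 0.0345
= 1.61 L

1.6 L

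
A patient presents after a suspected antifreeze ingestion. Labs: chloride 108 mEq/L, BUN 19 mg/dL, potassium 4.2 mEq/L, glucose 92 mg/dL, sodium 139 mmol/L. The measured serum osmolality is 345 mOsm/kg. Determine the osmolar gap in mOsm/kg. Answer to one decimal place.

55.1 mOsm/kg

Calculated osmolality = 2·Na + glucose/18 + BUN/2.8
= 2·139 + 92/18 + 19/2.8
= 278 + 5.11 + 6.79
= 289.9 mOsm/kg ≈ 289.9 mOsm/kg
Osmolar gap = measured − calculated = 345 − 289.9 = 55.1 mOsm/kg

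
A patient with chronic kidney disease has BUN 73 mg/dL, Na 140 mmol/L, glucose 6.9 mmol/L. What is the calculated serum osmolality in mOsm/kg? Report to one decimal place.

313.0 mOsm/kg

Calculated osmolality = 2·Na + glucose + BUN/2.8
= 2·140 + 6.9 + 73/2.8
= 280 + 6.90 + 26.07
= 312.97 mOsm/kg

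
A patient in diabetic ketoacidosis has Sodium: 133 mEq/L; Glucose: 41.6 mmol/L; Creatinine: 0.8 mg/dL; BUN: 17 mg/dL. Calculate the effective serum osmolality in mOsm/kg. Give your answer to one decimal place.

Effective osmolality excludes urea (freely permeant across cell membranes):
2·Na + glucose
= 2·133 + 41.6
= 266 + 41.6
= 307.6 mOsm/kg

307.6 mOsm/kg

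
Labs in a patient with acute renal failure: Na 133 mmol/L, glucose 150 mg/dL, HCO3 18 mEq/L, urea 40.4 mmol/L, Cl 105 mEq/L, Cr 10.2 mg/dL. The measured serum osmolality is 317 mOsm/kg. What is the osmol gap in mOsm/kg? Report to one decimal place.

Calculated osmolality = 2·Na + glucose/18 + urea
= 2·133 + 150/18 + 40.4
= 266 + 8.33 + 40.40
= 314.73 mOsm/kg ≈ 314.7 mOsm/kg
Osmolar gap = measured − calculated = 317 − 314.7 = 2.3 mOsm/kg

2.3 mOsm/kg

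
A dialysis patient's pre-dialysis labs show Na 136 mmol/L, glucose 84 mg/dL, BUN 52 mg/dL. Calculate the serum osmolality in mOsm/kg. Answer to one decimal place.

Calculated osmolality = 2·Na + glucose/18 + BUN/2.8
= 2·136 + 84/18 + 52/2.8
= 272 + 4.67 + 18.57
= 295.24 mOsm/kg

295.2 mOsm/kg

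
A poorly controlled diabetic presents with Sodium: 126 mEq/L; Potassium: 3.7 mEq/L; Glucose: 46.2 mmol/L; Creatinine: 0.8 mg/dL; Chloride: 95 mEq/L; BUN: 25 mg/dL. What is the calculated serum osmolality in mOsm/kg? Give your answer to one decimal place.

Calculated osmolality = 2·Na + glucose + BUN/2.8
= 2·126 + 46.2 + 25/2.8
= 252 + 46.20 + 8.93
= 307.13 mOsm/kg

307.1 mOsm/kg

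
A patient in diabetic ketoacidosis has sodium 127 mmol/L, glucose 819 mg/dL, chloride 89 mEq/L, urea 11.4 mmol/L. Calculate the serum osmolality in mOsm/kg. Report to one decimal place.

Calculated osmolality = 2·Na + glucose/18 + urea
= 2·127 + 819/18 + 11.4
= 254 + 45.50 + 11.40
= 310.9 mOsm/kg

310.9 mOsm/kg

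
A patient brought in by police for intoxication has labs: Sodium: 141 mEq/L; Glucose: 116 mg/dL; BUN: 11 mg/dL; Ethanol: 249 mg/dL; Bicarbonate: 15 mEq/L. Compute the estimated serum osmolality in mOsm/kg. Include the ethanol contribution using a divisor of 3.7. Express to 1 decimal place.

359.7 mOsm/kg

Calculated osmolality = 2·Na + glucose/18 + BUN/2.8 + ethanol/3.7
= 2·141 + 116/18 + 11/2.8 + 249/3.7
= 282 + 6.44 + 3.93 + 67.30
= 359.67 mOsm/kg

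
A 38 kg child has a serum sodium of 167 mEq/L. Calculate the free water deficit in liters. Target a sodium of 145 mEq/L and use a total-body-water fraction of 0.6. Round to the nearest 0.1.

3.5 L

TBW = 0.6 · 38 = 22.8 L
Free water deficit = TBW · (Na/145 − 1)
= 22.8 · (167/145 − 1)
= 22.8 · 0.1517
= 3.46 L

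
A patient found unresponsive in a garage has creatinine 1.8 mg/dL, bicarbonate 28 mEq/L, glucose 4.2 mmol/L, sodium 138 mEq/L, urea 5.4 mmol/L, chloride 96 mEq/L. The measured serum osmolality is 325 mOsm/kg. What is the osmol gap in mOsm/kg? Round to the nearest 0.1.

39.4 mOsm/kg

Calculated osmolality = 2·Na + glucose + urea
= 2·138 + 4.2 + 5.4
= 276 + 4.20 + 5.40
= 285.6 mOsm/kg ≈ 285.6 mOsm/kg
Osmolar gap = measured − calculated = 325 − 285.6 = 39.4 mOsm/kg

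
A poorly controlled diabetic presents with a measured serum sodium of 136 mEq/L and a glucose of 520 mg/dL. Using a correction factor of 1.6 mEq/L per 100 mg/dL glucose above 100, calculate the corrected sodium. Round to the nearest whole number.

143 mEq/L

Corrected Na = measured Na + 1.6 · (glucose − 100)/100
= 136 + 1.6 · (520 − 100)/100
= 136 + 6.7
= 142.7 mEq/L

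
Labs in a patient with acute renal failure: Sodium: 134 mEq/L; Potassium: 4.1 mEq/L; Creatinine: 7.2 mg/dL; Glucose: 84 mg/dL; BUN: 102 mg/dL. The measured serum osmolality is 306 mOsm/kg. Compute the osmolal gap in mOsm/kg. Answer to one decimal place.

-3.1 mOsm/kg

Calculated osmolality = 2·Na + glucose/18 + BUN/2.8
= 2·134 + 84/18 + 102/2.8
= 268 + 4.67 + 36.43
= 309.1 mOsm/kg ≈ 309.1 mOsm/kg
Osmolar gap = measured − calculated = 306 − 309.1 = -3.1 mOsm/kg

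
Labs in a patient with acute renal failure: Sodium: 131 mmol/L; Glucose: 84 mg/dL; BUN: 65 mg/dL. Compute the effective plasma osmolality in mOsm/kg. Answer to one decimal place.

266.7 mOsm/kg

Effective osmolality excludes urea (freely permeant across cell membranes):
2·Na + glucose/18
= 2·131 + 84/18
= 262 + 4.67
= 266.67 mOsm/kg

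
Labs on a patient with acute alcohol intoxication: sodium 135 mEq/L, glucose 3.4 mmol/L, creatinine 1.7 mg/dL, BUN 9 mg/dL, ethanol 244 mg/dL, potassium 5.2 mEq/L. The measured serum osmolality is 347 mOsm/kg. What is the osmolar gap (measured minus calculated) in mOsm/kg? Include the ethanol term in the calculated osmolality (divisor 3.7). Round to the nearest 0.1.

Calculated osmolality = 2·Na + glucose + BUN/2.8 + ethanol/3.7
= 2·135 + 3.4 + 9/2.8 + 244/3.7
= 270 + 3.40 + 3.21 + 65.95
= 342.56 mOsm/kg ≈ 342.6 mOsm/kg
Osmolar gap = measured − calculated = 347 − 342.6 = 4.4 mOsm/kg

4.4 mOsm/kg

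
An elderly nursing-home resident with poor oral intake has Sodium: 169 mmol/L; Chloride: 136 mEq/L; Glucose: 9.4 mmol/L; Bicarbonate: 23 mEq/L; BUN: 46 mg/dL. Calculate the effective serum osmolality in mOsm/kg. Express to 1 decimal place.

Effective osmolality excludes urea (freely permeant across cell membranes):
2·Na + glucose
= 2·169 + 9.4
= 338 + 9.4
= 347.4 mOsm/kg

347.4 mOsm/kg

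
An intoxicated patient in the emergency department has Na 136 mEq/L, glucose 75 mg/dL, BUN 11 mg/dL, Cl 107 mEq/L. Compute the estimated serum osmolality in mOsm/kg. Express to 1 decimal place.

Calculated osmolality = 2·Na + glucose/18 + BUN/2.8
= 2·136 + 75/18 + 11/2.8
= 272 + 4.17 + 3.93
= 280.1 mOsm/kg

280.1 mOsm/kg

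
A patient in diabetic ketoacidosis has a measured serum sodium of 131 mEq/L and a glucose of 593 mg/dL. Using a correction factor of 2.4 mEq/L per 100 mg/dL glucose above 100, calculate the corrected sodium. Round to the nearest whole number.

Corrected Na = measured Na + 2.4 · (glucose − 100)/100
= 131 + 2.4 · (593 − 100)/100
= 131 + 11.8
= 142.8 mEq/L

143 mEq/L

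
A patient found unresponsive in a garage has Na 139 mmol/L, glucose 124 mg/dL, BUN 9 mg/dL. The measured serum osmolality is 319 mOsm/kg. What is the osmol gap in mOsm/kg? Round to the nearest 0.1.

Calculated osmolality = 2·Na + glucose/18 + BUN/2.8
= 2·139 + 124/18 + 9/2.8
= 278 + 6.89 + 3.21
= 288.1 mOsm/kg ≈ 288.1 mOsm/kg
Osmolar gap = measured − calculated = 319 − 288.1 = 30.9 mOsm/kg

30.9 mOsm/kg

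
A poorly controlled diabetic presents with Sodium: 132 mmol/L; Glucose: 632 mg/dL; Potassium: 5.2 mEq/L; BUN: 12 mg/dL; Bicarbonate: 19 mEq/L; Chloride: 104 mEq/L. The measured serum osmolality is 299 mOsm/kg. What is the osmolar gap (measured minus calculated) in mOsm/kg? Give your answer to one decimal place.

Calculated osmolality = 2·Na + glucose/18 + BUN/2.8
= 2·132 + 632/18 + 12/2.8
= 264 + 35.11 + 4.29
= 303.4 mOsm/kg ≈ 303.4 mOsm/kg
Osmolar gap = measured − calculated = 299 − 303.4 = -4.4 mOsm/kg

-4.4 mOsm/kg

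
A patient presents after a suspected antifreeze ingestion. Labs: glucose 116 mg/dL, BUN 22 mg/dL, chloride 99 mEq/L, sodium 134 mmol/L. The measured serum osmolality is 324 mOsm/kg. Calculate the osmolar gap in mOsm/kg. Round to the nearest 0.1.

Calculated osmolality = 2·Na + glucose/18 + BUN/2.8
= 2·134 + 116/18 + 22/2.8
= 268 + 6.44 + 7.86
= 282.3 mOsm/kg ≈ 282.3 mOsm/kg
Osmolar gap = measured − calculated = 324 − 282.3 = 41.7 mOsm/kg

41.7 mOsm/kg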